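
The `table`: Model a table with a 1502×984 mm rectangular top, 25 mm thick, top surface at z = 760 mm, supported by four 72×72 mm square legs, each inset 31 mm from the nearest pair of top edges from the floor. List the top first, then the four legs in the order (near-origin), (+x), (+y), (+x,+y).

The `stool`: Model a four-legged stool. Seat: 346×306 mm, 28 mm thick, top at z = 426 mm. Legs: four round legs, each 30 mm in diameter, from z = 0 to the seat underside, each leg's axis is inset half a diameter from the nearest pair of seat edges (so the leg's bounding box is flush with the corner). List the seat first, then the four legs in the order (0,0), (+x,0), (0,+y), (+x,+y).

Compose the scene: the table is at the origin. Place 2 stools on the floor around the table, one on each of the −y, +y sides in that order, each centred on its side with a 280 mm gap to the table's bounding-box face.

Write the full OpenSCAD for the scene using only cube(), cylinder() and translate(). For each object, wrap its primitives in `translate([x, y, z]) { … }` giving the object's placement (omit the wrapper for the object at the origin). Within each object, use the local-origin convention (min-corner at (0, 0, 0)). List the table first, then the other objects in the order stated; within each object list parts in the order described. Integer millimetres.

translate([0, 0, 735]) cube([1502, 984, 25]);
translate([31, 31, 0]) cube([72, 72, 735]);
translate([1399, 31, 0]) cube([72, 72, 735]);
translate([31, 881, 0]) cube([72, 72, 735]);
translate([1399, 881, 0]) cube([72, 72, 735]);
translate([578, -586, 0]) {
  translate([0, 0, 398]) cube([346, 306, 28]);
  translate([15, 15, 0]) cylinder(h = 398, r = 15);
  translate([331, 15, 0]) cylinder(h = 398, r = 15);
  translate([15, 291, 0]) cylinder(h = 398, r = 15);
  translate([331, 291, 0]) cylinder(h = 398, r = 15);
}
translate([578, 1264, 0]) {
  translate([0, 0, 398]) cube([346, 306, 28]);
  translate([15, 15, 0]) cylinder(h = 398, r = 15);
  translate([331, 15, 0]) cylinder(h = 398, r = 15);
  translate([15, 291, 0]) cylinder(h = 398, r = 15);
  translate([331, 291, 0]) cylinder(h = 398, r = 15);
}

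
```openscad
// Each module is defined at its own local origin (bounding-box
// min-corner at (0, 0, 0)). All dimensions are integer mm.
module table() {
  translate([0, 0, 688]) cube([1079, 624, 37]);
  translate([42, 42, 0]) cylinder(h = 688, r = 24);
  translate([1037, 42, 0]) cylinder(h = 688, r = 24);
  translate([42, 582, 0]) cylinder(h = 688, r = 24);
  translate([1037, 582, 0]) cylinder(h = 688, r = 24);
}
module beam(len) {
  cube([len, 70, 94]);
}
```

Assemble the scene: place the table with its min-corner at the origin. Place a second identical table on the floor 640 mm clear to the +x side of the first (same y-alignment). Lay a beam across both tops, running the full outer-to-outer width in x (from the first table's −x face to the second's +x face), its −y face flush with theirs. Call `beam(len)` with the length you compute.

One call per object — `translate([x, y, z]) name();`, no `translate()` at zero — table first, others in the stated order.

table();
translate([1719, 0, 0]) table();
translate([0, 0, 725]) beam(2798);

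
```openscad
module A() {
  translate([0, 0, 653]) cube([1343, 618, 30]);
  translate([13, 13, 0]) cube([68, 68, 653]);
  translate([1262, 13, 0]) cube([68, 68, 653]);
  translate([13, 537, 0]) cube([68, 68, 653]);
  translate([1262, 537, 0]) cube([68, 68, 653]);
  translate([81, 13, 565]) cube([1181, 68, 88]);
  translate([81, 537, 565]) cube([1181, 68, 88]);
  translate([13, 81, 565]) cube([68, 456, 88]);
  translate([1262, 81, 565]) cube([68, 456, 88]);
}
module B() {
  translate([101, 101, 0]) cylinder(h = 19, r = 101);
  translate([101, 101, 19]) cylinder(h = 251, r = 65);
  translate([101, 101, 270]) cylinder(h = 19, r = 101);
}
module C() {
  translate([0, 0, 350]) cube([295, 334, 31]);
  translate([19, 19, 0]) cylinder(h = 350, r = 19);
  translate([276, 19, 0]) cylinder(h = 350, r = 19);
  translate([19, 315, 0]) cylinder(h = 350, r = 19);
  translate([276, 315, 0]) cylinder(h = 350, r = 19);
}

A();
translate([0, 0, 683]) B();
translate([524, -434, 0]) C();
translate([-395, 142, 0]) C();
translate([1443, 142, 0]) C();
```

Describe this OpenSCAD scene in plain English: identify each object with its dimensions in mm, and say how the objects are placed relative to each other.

A is a rectangular dining table. The top is 1343×618×30 mm with its upper surface at z = 683 mm. It stands on four 68×68 mm square legs, each inset 13 mm from the nearest pair of top edges, running from the floor to the underside of the top. Four apron rails, 68 mm thick and 88 mm tall, run between adjacent legs with their top edges flush with the underside of the top and their outer faces flush with the legs' outer faces.

B is a spool: two coaxial disc flanges of radius 101 mm and thickness 19 mm, joined by a core cylinder of radius 65 mm and height 251 mm. The lower flange rests on z = 0 and the three cylinders share a vertical axis.

C is a four-legged stool. The seat is 295×334 mm, 31 mm thick, top at z = 381 mm. It stands on four round legs, each 38 mm in diameter, from z = 0 to the seat underside, each leg's axis is inset half a diameter from the nearest pair of seat edges (so the leg's bounding box is flush with the corner).

The spool is on top of the table. Three stools sit around the table at the −y, −x, +x sides.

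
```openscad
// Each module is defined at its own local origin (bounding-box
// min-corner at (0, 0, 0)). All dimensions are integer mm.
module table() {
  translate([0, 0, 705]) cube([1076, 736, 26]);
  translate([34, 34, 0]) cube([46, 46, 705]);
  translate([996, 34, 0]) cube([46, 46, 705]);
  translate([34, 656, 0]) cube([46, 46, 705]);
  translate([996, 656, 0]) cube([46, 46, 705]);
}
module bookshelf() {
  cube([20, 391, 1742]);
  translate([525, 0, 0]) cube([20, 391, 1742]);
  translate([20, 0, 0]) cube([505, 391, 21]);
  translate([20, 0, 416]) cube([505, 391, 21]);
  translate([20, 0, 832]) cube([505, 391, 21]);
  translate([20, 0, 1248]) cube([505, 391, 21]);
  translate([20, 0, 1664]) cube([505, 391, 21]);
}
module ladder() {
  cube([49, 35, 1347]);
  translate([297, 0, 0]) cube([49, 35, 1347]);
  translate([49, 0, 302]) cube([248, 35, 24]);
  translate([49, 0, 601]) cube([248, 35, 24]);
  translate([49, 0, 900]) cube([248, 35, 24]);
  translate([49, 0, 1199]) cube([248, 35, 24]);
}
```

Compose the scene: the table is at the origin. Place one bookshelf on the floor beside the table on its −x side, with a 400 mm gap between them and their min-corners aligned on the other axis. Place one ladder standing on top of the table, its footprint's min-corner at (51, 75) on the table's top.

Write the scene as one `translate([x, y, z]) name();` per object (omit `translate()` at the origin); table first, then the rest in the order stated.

table();
translate([-945, 0, 0]) bookshelf();
translate([51, 75, 731]) ladder();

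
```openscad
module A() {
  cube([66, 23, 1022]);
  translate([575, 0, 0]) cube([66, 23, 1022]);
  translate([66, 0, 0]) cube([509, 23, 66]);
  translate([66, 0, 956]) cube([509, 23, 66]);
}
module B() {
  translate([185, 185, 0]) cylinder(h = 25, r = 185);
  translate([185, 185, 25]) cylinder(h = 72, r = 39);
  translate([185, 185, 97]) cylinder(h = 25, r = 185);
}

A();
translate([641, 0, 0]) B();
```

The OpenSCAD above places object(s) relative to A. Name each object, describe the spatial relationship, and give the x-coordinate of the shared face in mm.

The picture frame's +x face and the spool's −x face are both at x = 641 mm.

A is a picture frame. B is a spool. The spool is against the picture frame's +x side, with their −y faces flush. The x-coordinate of the shared face is 641 mm.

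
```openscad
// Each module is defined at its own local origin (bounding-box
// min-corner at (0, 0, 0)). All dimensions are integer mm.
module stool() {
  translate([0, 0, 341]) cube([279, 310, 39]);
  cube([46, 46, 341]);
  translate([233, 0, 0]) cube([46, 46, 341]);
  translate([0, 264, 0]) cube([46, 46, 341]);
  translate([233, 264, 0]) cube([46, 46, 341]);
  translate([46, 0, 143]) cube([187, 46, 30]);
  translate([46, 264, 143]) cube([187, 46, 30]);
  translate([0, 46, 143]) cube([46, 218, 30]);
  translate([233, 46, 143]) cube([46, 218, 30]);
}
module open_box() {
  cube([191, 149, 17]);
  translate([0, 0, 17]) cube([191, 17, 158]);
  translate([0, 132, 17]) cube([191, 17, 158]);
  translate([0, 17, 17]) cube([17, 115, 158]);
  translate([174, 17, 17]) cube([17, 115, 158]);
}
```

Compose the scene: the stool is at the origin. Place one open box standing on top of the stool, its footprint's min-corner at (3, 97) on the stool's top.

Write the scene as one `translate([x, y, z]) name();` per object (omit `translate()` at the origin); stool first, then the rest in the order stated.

stool();
translate([3, 97, 380]) open_box();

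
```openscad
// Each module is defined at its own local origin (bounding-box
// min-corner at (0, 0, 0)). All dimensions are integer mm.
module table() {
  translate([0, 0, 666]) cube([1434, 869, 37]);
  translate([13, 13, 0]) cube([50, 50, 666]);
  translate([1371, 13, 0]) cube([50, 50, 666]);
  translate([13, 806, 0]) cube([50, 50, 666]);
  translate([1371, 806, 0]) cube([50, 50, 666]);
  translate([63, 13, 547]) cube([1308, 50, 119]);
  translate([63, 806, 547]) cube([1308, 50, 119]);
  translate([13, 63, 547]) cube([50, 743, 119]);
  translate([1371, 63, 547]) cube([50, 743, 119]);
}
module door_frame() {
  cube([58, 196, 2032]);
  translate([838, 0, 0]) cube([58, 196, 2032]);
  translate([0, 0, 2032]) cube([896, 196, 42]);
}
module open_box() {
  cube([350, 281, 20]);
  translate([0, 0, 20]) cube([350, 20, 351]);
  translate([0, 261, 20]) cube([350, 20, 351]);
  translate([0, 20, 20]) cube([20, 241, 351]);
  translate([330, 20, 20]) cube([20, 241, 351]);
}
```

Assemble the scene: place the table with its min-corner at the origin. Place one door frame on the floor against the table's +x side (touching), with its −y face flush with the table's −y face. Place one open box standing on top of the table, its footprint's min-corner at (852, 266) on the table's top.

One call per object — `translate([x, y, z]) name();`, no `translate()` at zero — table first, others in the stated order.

table();
translate([1434, 0, 0]) door_frame();
translate([852, 266, 703]) open_box();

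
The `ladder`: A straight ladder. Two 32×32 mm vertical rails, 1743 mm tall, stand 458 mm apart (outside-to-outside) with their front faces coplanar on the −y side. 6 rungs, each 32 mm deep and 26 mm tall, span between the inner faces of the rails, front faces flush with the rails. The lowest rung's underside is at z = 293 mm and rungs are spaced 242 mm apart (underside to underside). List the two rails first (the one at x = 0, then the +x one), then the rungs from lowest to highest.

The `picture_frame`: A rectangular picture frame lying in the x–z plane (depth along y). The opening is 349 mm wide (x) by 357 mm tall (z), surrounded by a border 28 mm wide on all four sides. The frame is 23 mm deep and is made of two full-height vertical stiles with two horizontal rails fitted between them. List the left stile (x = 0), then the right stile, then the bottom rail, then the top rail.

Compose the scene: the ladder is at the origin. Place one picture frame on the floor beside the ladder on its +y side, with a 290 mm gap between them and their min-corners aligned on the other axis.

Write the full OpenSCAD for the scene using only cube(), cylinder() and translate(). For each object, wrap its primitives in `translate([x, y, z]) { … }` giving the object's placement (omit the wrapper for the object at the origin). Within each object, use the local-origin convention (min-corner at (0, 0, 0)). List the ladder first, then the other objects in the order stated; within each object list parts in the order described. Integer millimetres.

cube([32, 32, 1743]);
translate([426, 0, 0]) cube([32, 32, 1743]);
translate([32, 0, 293]) cube([394, 32, 26]);
translate([32, 0, 535]) cube([394, 32, 26]);
translate([32, 0, 777]) cube([394, 32, 26]);
translate([32, 0, 1019]) cube([394, 32, 26]);
translate([32, 0, 1261]) cube([394, 32, 26]);
translate([32, 0, 1503]) cube([394, 32, 26]);
translate([0, 322, 0]) {
  cube([28, 23, 413]);
  translate([377, 0, 0]) cube([28, 23, 413]);
  translate([28, 0, 0]) cube([349, 23, 28]);
  translate([28, 0, 385]) cube([349, 23, 28]);
}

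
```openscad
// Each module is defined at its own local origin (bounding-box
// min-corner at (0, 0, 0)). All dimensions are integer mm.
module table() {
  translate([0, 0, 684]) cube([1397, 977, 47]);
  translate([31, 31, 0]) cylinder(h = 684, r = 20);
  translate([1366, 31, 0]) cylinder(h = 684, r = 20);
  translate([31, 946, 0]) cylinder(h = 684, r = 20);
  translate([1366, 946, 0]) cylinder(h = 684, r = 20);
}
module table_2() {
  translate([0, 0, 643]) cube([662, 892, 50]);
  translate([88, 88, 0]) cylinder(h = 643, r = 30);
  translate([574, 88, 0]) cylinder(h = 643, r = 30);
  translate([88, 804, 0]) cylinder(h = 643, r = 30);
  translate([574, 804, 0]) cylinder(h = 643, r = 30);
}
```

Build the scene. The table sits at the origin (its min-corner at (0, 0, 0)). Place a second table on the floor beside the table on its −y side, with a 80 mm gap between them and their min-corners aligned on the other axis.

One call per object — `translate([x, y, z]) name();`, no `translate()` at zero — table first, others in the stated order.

table();
translate([0, -972, 0]) table_2();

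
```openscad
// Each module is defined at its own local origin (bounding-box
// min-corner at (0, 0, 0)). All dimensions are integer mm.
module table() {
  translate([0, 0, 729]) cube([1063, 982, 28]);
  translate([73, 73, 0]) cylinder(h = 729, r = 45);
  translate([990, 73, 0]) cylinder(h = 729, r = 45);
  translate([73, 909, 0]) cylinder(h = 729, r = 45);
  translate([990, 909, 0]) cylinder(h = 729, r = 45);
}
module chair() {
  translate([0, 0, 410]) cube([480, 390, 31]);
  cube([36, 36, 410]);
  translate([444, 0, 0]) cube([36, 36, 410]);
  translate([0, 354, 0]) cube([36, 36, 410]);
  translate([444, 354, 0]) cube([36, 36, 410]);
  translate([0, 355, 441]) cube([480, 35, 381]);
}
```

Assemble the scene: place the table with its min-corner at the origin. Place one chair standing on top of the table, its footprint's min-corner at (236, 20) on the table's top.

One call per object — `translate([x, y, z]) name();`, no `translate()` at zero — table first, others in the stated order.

table();
translate([236, 20, 757]) chair();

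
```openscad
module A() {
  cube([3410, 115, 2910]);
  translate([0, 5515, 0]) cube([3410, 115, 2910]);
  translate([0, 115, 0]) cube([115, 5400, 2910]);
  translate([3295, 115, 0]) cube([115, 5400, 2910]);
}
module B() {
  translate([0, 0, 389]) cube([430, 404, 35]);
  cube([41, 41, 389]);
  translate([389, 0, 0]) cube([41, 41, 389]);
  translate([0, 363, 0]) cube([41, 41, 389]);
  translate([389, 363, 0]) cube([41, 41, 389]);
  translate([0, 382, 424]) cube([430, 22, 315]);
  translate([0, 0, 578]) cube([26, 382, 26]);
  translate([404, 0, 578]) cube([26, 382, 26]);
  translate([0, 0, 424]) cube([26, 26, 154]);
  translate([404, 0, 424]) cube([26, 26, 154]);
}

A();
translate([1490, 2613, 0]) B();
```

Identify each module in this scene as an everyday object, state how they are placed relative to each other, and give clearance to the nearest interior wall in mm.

A is a house frame. B is a chair. The chair sits inside the house frame, centred. The clearance to the nearest interior wall is 1375 mm.

Clearances: x = 1375, y = 2498; minimum 1375 mm.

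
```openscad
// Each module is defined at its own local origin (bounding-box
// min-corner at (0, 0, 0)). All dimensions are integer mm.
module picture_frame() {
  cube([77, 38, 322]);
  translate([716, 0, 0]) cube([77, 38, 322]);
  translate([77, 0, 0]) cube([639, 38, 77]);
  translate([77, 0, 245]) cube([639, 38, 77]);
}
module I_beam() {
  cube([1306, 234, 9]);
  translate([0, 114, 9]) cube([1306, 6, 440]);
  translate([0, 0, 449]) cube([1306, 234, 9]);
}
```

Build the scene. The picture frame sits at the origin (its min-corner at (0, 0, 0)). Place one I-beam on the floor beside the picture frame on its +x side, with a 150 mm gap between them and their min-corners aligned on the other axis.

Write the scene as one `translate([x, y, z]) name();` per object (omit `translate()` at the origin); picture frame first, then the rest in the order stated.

picture_frame();
translate([943, 0, 0]) I_beam();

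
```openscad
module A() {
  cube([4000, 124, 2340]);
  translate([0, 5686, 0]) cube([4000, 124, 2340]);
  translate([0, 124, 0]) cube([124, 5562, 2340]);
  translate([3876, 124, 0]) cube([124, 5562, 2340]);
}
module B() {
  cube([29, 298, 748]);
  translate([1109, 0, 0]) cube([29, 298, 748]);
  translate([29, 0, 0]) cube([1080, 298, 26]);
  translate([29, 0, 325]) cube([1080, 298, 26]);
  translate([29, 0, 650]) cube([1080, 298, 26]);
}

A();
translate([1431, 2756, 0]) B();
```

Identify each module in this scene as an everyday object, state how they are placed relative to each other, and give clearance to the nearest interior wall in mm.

A is a house frame. B is a bookshelf. The bookshelf sits inside the house frame, centred. The clearance to the nearest interior wall is 1307 mm.

Clearances: x = 1307, y = 2632; minimum 1307 mm.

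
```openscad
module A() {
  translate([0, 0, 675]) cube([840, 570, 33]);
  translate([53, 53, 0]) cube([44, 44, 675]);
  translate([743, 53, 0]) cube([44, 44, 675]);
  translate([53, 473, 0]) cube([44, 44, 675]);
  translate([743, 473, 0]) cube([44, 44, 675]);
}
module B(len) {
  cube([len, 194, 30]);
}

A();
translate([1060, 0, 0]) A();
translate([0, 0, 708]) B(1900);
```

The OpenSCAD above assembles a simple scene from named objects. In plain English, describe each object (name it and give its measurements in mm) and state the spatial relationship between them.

A is a table: top 840 mm (x) × 570 mm (y), 33 mm thick, upper face at z = 708 mm, on four 44×44 mm square legs, each inset 53 mm from the nearest pair of top edges, running from z = 0 to the bottom of the top.

B is a rectangular beam 1900 mm long (x), 194 mm deep (y), 30 mm thick (z).

The beam spans the tops of two tables placed 220 mm apart, resting at z = 708 mm.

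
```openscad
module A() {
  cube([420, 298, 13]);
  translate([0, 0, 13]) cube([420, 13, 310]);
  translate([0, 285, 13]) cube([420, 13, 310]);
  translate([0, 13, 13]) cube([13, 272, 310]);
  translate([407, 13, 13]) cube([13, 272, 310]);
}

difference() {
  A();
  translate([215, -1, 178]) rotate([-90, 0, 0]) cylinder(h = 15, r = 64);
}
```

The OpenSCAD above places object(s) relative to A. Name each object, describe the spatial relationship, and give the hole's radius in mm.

A is an open box. The open box has a circular hole through its front wall. The hole's radius is 64 mm.

The subtracted cylinder has r = 64 mm.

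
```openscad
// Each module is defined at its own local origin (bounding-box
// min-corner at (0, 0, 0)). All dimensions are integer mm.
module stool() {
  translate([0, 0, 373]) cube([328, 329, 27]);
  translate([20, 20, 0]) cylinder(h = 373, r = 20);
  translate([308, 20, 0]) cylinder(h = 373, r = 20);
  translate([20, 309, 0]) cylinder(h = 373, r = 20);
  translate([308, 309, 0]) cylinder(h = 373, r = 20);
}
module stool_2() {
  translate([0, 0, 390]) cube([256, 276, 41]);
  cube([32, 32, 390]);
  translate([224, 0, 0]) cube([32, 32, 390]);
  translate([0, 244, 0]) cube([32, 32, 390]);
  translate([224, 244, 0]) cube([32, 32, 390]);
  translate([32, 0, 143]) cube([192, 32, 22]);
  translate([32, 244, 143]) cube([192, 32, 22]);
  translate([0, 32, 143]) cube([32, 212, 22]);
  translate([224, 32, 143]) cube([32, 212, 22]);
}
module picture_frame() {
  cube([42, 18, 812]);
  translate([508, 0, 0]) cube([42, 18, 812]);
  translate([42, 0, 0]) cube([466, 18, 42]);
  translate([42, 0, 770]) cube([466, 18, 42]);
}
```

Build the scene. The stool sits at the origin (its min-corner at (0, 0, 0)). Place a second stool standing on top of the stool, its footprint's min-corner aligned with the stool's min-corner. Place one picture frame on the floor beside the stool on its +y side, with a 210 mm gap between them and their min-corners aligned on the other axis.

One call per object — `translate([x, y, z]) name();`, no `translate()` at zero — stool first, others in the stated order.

stool();
translate([0, 0, 400]) stool_2();
translate([0, 539, 0]) picture_frame();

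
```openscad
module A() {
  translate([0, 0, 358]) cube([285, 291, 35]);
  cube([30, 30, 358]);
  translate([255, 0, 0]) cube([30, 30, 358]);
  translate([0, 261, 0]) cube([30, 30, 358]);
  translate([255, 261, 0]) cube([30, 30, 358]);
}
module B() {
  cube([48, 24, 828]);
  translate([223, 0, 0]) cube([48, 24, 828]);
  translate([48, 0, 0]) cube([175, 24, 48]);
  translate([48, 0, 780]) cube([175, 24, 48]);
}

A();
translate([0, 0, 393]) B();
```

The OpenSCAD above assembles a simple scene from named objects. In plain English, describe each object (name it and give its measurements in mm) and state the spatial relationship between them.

A is a four-legged stool. The seat is a 285×291×35 mm slab whose top surface is at z = 393 mm; four square legs, each 30×30 mm in cross-section, run from the floor (z = 0) to the underside of the seat, each flush with a corner of the seat.

B is a rectangular picture frame lying in the x–z plane (depth along y). The opening is 175 mm wide (x) by 732 mm tall (z), surrounded by a border 48 mm wide on all four sides. The frame is 24 mm deep and is made of two full-height vertical stiles with two horizontal rails fitted between them.

The picture frame is on top of the stool.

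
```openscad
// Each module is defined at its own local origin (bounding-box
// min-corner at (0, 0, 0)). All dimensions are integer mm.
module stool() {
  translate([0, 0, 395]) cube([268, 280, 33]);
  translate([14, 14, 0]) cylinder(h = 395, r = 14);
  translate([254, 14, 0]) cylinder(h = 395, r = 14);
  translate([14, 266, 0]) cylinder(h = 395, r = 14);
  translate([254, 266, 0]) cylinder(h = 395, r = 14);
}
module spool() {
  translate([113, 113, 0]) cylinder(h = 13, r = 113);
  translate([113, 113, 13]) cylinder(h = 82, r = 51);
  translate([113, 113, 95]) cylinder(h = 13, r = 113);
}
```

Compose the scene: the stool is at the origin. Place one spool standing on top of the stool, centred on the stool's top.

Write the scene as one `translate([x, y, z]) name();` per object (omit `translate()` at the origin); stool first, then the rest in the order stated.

stool();
translate([21, 27, 428]) spool();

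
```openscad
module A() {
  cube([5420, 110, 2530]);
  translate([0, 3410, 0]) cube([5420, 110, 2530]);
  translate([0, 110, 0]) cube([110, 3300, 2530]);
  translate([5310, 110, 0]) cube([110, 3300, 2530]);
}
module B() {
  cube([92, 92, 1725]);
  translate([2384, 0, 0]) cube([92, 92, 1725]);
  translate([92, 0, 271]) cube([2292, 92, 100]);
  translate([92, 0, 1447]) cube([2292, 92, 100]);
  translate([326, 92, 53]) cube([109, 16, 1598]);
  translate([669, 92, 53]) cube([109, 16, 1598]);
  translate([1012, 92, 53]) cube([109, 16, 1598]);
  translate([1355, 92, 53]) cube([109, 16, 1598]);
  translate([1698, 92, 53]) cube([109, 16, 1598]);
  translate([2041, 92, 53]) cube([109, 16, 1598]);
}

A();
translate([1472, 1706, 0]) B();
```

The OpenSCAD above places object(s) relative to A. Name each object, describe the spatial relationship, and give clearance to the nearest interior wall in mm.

A is a house frame. B is a fence section. The fence section sits inside the house frame, centred. The clearance to the nearest interior wall is 1362 mm.

Clearances: x = 1362, y = 1596; minimum 1362 mm.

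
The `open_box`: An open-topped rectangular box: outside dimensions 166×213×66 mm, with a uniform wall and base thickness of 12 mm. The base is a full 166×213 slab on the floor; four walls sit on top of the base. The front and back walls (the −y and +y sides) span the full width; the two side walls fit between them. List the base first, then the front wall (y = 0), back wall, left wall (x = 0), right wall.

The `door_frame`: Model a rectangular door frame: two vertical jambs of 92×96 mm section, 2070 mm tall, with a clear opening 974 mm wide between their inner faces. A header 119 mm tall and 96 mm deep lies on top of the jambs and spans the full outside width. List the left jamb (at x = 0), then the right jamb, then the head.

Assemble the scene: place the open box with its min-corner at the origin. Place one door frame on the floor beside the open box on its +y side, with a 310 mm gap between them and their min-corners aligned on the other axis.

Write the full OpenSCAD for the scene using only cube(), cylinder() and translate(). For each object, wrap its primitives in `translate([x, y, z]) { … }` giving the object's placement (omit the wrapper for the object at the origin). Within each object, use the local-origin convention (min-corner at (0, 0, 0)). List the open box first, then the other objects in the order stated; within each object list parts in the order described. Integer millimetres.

cube([166, 213, 12]);
translate([0, 0, 12]) cube([166, 12, 54]);
translate([0, 201, 12]) cube([166, 12, 54]);
translate([0, 12, 12]) cube([12, 189, 54]);
translate([154, 12, 12]) cube([12, 189, 54]);
translate([0, 523, 0]) {
  cube([92, 96, 2070]);
  translate([1066, 0, 0]) cube([92, 96, 2070]);
  translate([0, 0, 2070]) cube([1158, 96, 119]);
}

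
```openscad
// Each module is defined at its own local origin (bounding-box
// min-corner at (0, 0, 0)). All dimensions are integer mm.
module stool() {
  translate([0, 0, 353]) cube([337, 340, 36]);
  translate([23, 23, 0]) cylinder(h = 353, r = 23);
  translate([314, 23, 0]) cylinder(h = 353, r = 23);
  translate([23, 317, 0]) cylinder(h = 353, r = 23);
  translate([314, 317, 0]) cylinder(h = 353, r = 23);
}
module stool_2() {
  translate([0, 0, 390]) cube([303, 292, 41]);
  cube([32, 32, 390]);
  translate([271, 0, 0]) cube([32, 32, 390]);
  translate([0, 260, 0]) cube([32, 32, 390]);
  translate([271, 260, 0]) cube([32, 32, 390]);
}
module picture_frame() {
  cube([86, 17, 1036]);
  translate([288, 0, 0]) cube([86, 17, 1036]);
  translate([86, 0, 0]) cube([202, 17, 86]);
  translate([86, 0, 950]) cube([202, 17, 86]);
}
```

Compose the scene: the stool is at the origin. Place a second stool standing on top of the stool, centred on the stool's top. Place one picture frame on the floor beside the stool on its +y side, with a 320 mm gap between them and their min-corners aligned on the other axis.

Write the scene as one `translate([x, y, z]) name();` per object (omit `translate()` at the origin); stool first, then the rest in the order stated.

stool();
translate([17, 24, 389]) stool_2();
translate([0, 660, 0]) picture_frame();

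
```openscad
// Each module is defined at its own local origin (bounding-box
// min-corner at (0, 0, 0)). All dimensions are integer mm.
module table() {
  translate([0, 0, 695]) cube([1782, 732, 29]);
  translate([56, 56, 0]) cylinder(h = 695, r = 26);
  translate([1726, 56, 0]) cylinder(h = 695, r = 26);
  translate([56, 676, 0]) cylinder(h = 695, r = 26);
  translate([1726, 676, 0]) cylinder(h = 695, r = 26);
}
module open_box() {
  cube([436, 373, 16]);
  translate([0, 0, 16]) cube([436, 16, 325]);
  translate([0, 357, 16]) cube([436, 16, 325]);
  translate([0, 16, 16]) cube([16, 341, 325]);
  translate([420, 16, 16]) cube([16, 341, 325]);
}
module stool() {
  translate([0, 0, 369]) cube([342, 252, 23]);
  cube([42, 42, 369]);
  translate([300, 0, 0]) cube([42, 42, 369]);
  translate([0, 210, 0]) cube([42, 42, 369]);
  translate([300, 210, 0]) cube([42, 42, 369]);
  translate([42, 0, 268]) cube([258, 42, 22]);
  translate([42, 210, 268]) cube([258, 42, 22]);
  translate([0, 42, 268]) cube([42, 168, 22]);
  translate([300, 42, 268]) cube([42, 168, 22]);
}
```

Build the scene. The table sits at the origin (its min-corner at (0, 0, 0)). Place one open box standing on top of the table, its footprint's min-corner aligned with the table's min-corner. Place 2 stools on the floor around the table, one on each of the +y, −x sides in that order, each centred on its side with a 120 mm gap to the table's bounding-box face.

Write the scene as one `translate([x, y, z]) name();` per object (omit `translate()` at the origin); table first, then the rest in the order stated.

table();
translate([0, 0, 724]) open_box();
translate([720, 852, 0]) stool();
translate([-462, 240, 0]) stool();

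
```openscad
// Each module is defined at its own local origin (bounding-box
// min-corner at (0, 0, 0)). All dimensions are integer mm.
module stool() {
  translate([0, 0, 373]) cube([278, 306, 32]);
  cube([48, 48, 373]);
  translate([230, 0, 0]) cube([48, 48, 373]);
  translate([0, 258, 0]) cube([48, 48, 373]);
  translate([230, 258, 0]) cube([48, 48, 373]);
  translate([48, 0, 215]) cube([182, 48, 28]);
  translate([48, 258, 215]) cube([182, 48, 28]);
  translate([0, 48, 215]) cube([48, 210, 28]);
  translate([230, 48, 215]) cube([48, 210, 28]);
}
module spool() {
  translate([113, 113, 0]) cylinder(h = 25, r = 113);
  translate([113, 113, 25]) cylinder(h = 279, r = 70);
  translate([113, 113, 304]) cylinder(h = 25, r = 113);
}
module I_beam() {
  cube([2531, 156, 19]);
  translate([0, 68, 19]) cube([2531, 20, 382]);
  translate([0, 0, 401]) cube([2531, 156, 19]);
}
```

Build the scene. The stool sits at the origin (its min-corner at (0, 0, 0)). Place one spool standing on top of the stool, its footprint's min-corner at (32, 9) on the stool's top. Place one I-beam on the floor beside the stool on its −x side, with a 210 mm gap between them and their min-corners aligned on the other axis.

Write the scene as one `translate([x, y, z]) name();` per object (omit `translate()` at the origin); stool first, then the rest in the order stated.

stool();
translate([32, 9, 405]) spool();
translate([-2741, 0, 0]) I_beam();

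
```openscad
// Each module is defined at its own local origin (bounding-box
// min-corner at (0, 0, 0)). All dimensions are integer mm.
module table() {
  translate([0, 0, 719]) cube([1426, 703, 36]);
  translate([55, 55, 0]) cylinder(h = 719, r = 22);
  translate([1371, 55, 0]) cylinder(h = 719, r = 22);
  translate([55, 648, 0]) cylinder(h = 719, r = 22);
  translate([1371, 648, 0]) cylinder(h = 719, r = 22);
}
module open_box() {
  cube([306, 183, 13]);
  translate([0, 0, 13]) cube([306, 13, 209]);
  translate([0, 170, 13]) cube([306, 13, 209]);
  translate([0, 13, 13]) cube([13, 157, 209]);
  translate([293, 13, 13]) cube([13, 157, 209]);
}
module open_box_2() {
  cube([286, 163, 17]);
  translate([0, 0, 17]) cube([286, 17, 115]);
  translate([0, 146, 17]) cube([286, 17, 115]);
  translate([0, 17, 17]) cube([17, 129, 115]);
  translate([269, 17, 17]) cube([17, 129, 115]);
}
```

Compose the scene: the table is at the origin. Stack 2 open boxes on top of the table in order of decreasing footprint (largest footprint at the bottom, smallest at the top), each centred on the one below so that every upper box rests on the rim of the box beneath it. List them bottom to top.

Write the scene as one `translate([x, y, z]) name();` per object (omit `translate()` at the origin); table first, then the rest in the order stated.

table();
translate([560, 260, 755]) open_box();
translate([570, 270, 977]) open_box_2();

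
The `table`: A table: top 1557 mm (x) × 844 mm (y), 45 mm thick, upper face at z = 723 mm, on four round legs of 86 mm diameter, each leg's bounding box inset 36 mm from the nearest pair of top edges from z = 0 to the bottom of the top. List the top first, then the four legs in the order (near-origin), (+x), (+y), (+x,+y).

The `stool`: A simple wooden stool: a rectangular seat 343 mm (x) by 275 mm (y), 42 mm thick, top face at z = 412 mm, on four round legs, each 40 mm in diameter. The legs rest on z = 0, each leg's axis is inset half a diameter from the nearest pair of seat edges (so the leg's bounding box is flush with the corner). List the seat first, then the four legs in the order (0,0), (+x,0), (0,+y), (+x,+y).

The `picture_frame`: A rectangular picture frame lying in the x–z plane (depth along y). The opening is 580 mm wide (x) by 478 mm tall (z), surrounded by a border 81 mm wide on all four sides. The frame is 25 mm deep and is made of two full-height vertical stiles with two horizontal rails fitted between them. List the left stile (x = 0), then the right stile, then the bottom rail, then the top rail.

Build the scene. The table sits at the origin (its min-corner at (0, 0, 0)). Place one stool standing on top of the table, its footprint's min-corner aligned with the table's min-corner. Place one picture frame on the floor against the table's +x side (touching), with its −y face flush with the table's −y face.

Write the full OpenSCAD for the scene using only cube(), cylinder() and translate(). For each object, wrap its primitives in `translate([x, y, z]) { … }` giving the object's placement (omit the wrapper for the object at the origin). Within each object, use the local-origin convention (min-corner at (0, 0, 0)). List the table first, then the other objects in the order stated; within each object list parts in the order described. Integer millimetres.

translate([0, 0, 678]) cube([1557, 844, 45]);
translate([79, 79, 0]) cylinder(h = 678, r = 43);
translate([1478, 79, 0]) cylinder(h = 678, r = 43);
translate([79, 765, 0]) cylinder(h = 678, r = 43);
translate([1478, 765, 0]) cylinder(h = 678, r = 43);
translate([0, 0, 723]) {
  translate([0, 0, 370]) cube([343, 275, 42]);
  translate([20, 20, 0]) cylinder(h = 370, r = 20);
  translate([323, 20, 0]) cylinder(h = 370, r = 20);
  translate([20, 255, 0]) cylinder(h = 370, r = 20);
  translate([323, 255, 0]) cylinder(h = 370, r = 20);
}
translate([1557, 0, 0]) {
  cube([81, 25, 640]);
  translate([661, 0, 0]) cube([81, 25, 640]);
  translate([81, 0, 0]) cube([580, 25, 81]);
  translate([81, 0, 559]) cube([580, 25, 81]);
}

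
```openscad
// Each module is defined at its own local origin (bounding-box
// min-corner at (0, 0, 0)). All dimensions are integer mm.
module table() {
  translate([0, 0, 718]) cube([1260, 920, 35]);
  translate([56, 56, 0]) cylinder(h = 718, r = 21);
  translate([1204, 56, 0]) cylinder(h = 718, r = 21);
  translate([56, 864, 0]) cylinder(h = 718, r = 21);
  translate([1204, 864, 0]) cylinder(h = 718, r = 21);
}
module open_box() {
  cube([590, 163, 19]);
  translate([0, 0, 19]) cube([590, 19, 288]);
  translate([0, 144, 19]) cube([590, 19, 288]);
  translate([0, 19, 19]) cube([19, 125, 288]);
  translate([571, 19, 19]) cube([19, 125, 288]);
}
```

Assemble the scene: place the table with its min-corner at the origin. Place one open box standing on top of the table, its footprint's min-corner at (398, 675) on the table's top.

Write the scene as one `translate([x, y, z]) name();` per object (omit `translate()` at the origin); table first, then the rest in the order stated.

table();
translate([398, 675, 753]) open_box();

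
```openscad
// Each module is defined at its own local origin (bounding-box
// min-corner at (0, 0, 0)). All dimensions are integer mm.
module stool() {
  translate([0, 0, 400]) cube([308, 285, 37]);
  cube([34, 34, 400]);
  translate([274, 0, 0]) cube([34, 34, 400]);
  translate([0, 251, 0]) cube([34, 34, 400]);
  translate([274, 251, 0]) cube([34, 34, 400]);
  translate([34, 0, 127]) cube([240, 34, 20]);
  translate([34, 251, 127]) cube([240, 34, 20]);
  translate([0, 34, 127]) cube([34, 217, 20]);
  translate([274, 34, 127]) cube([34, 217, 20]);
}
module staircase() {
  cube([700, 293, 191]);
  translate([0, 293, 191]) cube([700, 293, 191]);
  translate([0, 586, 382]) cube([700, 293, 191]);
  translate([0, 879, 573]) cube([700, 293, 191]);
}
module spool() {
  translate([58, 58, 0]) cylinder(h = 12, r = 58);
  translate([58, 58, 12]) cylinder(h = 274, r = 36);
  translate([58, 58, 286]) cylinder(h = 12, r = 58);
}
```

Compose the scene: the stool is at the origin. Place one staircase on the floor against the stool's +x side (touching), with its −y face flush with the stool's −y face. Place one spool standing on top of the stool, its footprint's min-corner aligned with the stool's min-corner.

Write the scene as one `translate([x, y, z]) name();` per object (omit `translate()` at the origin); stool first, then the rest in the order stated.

stool();
translate([308, 0, 0]) staircase();
translate([0, 0, 437]) spool();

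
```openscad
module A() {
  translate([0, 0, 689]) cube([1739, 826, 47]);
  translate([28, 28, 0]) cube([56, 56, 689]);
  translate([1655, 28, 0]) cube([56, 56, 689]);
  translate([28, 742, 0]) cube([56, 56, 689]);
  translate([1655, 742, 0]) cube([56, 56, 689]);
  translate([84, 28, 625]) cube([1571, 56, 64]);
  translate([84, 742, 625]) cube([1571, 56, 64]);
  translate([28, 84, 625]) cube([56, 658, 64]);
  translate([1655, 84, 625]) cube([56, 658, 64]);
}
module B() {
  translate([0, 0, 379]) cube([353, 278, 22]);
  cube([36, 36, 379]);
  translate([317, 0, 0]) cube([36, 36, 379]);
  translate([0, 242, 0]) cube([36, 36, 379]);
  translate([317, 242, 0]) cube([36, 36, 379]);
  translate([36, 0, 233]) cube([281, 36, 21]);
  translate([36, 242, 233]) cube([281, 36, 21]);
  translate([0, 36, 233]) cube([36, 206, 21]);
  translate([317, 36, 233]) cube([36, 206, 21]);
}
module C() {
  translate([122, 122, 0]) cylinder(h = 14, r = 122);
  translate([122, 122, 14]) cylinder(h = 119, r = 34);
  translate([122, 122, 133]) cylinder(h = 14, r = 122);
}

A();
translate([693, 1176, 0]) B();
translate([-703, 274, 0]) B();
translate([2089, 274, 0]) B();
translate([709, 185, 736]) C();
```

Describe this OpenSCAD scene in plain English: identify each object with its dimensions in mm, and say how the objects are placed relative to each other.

A is a rectangular dining table. The top is 1739×826×47 mm with its upper surface at z = 736 mm. It stands on four 56×56 mm square legs, each inset 28 mm from the nearest pair of top edges, running from the floor to the underside of the top. Four apron rails, 56 mm thick and 64 mm tall, run between adjacent legs with their top edges flush with the underside of the top and their outer faces flush with the legs' outer faces.

B is a four-legged stool. The seat is a 353×278×22 mm slab whose top surface is at z = 401 mm; four square legs, each 36×36 mm in cross-section, run from the floor (z = 0) to the underside of the seat, each flush with a corner of the seat. Four stretchers, 36 mm wide and 21 mm tall, connect adjacent legs with their undersides at z = 233 mm, each running between the inner faces of the legs it joins and aligned with the legs' outer faces on the other axis.

C is a spool: two coaxial disc flanges of radius 122 mm and thickness 14 mm, joined by a core cylinder of radius 34 mm and height 119 mm. The lower flange rests on z = 0 and the three cylinders share a vertical axis.

Three stools sit around the table at the +y, −x, +x sides. The spool is on top of the table.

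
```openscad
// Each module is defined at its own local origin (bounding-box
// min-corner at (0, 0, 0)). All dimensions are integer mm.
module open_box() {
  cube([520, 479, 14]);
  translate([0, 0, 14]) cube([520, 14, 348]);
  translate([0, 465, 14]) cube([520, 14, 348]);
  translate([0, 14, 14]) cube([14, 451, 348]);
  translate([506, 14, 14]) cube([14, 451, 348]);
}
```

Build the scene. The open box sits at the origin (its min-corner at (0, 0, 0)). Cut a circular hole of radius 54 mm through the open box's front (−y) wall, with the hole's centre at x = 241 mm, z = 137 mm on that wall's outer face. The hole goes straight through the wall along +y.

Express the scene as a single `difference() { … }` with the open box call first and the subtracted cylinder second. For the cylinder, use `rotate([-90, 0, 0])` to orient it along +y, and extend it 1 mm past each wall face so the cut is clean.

difference() {
  open_box();
  translate([241, -1, 137]) rotate([-90, 0, 0]) cylinder(h = 16, r = 54);
}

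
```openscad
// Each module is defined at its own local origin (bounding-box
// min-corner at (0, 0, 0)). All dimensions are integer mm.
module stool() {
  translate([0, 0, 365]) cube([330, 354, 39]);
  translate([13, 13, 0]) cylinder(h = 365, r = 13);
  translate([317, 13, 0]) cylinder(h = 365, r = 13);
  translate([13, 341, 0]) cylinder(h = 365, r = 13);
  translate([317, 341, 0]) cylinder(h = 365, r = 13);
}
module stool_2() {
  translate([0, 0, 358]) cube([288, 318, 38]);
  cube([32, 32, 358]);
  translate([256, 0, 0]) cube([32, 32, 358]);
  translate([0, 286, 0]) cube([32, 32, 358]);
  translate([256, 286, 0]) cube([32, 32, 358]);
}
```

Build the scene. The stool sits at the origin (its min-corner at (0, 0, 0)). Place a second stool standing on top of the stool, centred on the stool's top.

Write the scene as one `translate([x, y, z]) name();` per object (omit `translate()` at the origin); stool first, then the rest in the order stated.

stool();
translate([21, 18, 404]) stool_2();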